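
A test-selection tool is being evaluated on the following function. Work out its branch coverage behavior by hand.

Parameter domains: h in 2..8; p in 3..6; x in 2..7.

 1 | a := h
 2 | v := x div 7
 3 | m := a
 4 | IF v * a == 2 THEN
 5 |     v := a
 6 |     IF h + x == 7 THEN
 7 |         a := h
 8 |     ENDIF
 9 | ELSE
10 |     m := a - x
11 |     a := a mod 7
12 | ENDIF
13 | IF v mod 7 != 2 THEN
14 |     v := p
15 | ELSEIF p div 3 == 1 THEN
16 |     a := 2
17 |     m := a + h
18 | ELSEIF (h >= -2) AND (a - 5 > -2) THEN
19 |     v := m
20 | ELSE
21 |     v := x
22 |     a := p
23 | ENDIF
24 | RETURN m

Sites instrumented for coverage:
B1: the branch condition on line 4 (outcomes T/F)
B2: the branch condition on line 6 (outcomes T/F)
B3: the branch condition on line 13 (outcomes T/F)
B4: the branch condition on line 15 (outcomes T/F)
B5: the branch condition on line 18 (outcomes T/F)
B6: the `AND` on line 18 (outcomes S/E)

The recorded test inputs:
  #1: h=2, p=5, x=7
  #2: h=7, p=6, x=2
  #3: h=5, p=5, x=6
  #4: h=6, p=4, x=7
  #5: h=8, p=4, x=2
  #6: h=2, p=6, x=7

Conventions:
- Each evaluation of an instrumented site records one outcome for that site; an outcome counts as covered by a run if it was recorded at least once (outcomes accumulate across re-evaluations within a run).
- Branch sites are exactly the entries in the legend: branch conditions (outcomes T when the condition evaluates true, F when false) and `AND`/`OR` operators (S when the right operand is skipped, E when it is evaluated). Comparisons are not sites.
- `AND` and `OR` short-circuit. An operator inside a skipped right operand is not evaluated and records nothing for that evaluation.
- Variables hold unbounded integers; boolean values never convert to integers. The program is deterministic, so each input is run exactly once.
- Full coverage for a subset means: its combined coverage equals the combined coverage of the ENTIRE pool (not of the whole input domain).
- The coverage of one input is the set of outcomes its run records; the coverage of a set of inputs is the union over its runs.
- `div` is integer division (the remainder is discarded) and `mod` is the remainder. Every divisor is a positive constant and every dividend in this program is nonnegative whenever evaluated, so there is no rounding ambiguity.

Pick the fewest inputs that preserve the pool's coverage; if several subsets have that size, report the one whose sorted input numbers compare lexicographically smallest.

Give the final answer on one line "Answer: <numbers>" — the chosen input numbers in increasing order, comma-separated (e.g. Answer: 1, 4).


run #1 (h=2, p=5, x=7) runs B1->T, B2->F, B3->F, B4->T; records B1=T, B2=F, B3=F, B4=T
run #2 (h=7, p=6, x=2) runs B1->F, B3->T; records B1=F, B3=T
run #3 (h=5, p=5, x=6) runs B1->F, B3->T; records B1=F, B3=T
run #4 (h=6, p=4, x=7) runs B1->F, B3->T; records B1=F, B3=T
run #5 (h=8, p=4, x=2) runs B1->F, B3->T; records B1=F, B3=T
run #6 (h=2, p=6, x=7) runs B1->T, B2->F, B3->F, B4->F, B6->E, B5->F; records B1=T, B2=F, B3=F, B4=F, B5=F, B6=E
union over all inputs: B1=T, B1=F, B2=F, B3=T, B3=F, B4=T, B4=F, B5=F, B6=E (9 outcomes)
size 1 is not enough: best union over all size-1 subsets is 6/9
size 2 is not enough: best union over all size-2 subsets is 8/9
at size 3, {1, 2, 6} reaches all 9 outcomes; every lexicographically earlier size-3 subset fails
Answer: 1, 2, 6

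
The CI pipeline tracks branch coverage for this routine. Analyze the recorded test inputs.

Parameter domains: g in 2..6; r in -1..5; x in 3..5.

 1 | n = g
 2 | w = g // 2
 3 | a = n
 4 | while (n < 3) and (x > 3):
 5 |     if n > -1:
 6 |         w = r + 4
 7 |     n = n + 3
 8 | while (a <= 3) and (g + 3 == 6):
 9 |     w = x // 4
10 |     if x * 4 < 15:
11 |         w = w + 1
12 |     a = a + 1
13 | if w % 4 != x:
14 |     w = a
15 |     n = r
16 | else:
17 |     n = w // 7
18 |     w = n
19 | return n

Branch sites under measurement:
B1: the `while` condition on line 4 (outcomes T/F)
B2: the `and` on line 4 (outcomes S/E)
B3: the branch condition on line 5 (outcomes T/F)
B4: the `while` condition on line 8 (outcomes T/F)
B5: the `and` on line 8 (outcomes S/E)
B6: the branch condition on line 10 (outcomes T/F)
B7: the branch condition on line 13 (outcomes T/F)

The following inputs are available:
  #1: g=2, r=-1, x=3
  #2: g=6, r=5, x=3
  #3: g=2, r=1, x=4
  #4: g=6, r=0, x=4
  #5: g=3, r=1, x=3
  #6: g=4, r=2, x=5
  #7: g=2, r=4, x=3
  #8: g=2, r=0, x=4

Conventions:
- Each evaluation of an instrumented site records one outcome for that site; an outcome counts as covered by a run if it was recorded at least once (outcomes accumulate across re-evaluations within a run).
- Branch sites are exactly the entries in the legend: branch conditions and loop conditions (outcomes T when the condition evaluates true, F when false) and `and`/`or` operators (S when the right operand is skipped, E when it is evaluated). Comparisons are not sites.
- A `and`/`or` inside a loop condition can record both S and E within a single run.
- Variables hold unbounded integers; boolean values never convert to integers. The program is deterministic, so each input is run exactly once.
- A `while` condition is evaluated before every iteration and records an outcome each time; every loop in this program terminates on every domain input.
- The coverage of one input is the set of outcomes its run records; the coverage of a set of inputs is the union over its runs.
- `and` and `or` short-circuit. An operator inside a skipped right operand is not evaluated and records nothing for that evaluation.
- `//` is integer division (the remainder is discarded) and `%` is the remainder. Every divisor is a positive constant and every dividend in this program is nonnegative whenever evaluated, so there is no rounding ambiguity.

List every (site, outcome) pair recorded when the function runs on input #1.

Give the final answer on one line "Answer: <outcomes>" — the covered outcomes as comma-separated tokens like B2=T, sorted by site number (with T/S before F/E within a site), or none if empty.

Running input #1 (g=2, r=-1, x=3), event by event:
  B2->E, B1->F, B5->E, B4->F, B7->T
deduplicating events, the covered set is: B1=F, B2=E, B4=F, B5=E, B7=T

Answer: B1=F, B2=E, B4=F, B5=E, B7=T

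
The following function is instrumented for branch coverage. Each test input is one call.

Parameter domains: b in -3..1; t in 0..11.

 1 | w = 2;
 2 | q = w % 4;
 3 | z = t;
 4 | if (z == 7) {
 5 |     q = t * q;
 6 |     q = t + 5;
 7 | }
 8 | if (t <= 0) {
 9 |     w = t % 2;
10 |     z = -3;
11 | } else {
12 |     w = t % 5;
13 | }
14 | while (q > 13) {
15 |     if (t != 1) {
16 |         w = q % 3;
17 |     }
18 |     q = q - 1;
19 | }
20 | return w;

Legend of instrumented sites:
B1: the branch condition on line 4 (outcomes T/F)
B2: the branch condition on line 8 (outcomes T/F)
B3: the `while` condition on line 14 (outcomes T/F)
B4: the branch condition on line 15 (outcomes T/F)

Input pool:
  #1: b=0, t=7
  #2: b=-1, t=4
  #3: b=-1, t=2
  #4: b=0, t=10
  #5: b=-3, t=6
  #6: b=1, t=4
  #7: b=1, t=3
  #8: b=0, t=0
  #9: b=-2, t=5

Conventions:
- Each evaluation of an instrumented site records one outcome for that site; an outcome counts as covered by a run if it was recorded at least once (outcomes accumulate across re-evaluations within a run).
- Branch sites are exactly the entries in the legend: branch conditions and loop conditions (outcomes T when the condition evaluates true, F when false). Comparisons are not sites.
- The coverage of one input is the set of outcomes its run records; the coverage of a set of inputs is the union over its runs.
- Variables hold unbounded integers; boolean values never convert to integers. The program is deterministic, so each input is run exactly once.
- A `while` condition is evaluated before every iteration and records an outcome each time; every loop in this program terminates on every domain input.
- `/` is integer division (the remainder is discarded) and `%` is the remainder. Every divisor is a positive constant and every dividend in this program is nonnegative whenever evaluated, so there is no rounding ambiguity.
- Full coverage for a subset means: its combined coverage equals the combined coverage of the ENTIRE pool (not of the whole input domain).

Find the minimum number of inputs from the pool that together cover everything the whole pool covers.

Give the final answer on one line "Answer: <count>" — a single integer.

input #1, b=0, t=7: events B1->T, B2->F, B3->F; outcomes B1=T, B2=F, B3=F
input #2, b=-1, t=4: events B1->F, B2->F, B3->F; outcomes B1=F, B2=F, B3=F
input #3, b=-1, t=2: events B1->F, B2->F, B3->F; outcomes B1=F, B2=F, B3=F
input #4, b=0, t=10: events B1->F, B2->F, B3->F; outcomes B1=F, B2=F, B3=F
input #5, b=-3, t=6: events B1->F, B2->F, B3->F; outcomes B1=F, B2=F, B3=F
input #6, b=1, t=4: events B1->F, B2->F, B3->F; outcomes B1=F, B2=F, B3=F
input #7, b=1, t=3: events B1->F, B2->F, B3->F; outcomes B1=F, B2=F, B3=F
input #8, b=0, t=0: events B1->F, B2->T, B3->F; outcomes B1=F, B2=T, B3=F
input #9, b=-2, t=5: events B1->F, B2->F, B3->F; outcomes B1=F, B2=F, B3=F
the full pool covers 5 outcomes: B1=T, B1=F, B2=T, B2=F, B3=F
checked all size-1 subsets: none covers 5 outcomes (max 3/5)
inputs {1, 8} (size 2) cover everything; no size-2 subset with a lexicographically smaller index list covers all 5

Answer: 2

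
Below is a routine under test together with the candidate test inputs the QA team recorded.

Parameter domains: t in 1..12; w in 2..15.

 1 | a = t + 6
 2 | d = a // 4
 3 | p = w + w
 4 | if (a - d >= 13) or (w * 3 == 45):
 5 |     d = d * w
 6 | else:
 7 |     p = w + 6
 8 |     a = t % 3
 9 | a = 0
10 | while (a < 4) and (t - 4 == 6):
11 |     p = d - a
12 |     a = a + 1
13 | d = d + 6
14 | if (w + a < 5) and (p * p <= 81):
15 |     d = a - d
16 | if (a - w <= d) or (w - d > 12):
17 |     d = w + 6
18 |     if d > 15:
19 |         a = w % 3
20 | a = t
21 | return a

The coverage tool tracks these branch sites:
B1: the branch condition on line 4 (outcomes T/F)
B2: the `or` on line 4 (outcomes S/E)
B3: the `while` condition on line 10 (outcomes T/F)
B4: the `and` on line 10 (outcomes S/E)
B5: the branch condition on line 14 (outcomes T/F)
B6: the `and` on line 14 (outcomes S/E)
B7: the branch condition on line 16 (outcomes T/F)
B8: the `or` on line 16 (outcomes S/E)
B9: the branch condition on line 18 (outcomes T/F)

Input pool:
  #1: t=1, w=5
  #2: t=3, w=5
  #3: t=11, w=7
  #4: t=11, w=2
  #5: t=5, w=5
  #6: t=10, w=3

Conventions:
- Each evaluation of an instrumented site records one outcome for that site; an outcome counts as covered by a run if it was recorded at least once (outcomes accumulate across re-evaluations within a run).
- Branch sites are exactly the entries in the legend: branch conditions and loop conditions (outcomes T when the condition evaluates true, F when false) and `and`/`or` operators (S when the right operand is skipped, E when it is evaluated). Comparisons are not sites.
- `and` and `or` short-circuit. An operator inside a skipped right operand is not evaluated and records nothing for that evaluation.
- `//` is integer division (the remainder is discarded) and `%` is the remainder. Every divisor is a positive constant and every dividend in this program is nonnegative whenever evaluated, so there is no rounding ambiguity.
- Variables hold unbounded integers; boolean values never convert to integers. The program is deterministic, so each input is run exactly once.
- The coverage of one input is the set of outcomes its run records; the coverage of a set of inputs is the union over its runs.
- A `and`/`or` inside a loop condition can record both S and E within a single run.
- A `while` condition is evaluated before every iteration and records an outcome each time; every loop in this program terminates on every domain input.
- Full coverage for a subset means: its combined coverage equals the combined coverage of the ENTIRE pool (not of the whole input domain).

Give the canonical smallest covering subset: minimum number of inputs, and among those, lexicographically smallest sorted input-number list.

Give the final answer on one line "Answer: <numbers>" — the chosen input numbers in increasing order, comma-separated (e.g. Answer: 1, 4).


run #1 (t=1, w=5) records B1=F, B2=E, B3=F, B4=E, B5=F, B6=S, B7=T, B8=S, B9=F
run #2 (t=3, w=5) records B1=F, B2=E, B3=F, B4=E, B5=F, B6=S, B7=T, B8=S, B9=F
run #3 (t=11, w=7) records B1=T, B2=S, B3=F, B4=E, B5=F, B6=S, B7=T, B8=S, B9=F
run #4 (t=11, w=2) records B1=T, B2=S, B3=F, B4=E, B5=T, B6=E, B7=T, B8=E, B9=F
run #5 (t=5, w=5) records B1=F, B2=E, B3=F, B4=E, B5=F, B6=S, B7=T, B8=S, B9=F
run #6 (t=10, w=3) records B1=F, B2=E, B3=T, B3=F, B4=S, B4=E, B5=F, B6=S, B7=T, B8=S, B9=F
pool-wide coverage (16 outcomes): B1=T, B1=F, B2=S, B2=E, B3=T, B3=F, B4=S, B4=E, B5=T, B5=F, B6=S, B6=E, B7=T, B8=S, B8=E, B9=F
every size-1 subset falls short of the 16 outcomes (best: 11/16)
size 2: inputs {4, 6} cover all 16 outcomes, and no lexicographically smaller subset of this size does
Answer: 4, 6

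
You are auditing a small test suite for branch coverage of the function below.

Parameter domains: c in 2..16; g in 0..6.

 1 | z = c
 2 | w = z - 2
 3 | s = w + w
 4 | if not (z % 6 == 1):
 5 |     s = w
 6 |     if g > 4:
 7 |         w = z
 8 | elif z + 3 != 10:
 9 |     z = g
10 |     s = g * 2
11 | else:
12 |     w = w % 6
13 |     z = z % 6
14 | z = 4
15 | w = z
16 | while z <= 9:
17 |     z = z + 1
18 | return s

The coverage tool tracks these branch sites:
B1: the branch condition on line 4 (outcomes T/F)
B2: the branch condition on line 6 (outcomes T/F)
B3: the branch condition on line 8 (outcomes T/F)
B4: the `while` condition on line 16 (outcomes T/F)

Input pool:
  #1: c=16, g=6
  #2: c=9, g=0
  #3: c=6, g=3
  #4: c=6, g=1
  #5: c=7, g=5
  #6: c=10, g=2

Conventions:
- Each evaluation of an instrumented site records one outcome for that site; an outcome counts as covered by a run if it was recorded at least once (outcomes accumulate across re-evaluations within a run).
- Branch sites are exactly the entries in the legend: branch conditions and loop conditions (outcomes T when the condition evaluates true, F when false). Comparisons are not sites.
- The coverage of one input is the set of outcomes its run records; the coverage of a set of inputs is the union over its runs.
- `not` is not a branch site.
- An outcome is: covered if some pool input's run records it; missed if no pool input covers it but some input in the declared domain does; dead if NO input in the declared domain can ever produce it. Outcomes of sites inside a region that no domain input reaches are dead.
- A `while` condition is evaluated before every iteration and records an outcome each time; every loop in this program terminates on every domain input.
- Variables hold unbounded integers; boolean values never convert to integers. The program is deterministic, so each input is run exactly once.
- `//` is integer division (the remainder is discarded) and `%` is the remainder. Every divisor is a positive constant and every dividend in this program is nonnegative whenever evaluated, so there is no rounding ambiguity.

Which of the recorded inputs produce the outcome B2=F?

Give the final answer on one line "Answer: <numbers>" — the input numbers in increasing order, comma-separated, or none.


input #1 (c=16, g=6): does not produce B2=F
input #2 (c=9, g=0): produces B2=F
input #3 (c=6, g=3): produces B2=F
input #4 (c=6, g=1): produces B2=F
input #5 (c=7, g=5): does not produce B2=F
input #6 (c=10, g=2): produces B2=F
Answer: 2, 3, 4, 6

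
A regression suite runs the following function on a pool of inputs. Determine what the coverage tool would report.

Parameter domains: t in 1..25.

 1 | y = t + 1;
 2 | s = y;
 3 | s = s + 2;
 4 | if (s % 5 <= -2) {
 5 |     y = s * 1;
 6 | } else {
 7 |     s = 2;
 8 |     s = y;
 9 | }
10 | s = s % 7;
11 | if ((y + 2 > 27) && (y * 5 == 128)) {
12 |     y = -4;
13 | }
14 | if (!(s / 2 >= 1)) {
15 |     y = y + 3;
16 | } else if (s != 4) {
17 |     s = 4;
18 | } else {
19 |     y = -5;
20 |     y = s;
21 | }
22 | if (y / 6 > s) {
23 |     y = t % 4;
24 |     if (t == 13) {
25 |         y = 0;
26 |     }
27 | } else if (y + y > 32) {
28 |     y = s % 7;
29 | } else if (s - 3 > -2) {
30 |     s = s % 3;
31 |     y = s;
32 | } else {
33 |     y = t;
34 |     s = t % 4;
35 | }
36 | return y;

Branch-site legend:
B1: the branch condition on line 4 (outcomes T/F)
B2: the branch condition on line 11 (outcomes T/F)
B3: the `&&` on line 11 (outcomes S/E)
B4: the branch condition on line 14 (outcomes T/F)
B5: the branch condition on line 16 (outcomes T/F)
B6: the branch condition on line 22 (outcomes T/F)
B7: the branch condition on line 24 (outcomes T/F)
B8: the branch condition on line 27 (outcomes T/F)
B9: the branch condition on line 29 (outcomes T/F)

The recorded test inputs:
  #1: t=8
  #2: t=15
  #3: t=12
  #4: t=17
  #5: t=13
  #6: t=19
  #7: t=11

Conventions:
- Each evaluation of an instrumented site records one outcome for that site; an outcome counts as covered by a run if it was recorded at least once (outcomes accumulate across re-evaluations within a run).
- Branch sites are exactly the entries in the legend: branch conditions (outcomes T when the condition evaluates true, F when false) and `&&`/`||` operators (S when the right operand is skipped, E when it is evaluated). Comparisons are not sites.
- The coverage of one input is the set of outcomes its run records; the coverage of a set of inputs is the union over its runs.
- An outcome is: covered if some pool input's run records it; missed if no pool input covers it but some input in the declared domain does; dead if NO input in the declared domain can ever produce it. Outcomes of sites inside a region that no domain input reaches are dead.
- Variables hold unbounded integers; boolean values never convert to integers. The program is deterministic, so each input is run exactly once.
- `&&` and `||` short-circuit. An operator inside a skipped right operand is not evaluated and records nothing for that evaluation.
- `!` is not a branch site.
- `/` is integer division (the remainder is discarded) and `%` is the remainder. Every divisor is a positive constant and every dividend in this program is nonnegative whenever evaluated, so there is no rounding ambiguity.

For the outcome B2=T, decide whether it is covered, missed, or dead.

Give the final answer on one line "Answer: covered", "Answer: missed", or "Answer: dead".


no pool input records B2=T
checking all 25 inputs in the declared domain: B2=T is never recorded -> dead
Answer: dead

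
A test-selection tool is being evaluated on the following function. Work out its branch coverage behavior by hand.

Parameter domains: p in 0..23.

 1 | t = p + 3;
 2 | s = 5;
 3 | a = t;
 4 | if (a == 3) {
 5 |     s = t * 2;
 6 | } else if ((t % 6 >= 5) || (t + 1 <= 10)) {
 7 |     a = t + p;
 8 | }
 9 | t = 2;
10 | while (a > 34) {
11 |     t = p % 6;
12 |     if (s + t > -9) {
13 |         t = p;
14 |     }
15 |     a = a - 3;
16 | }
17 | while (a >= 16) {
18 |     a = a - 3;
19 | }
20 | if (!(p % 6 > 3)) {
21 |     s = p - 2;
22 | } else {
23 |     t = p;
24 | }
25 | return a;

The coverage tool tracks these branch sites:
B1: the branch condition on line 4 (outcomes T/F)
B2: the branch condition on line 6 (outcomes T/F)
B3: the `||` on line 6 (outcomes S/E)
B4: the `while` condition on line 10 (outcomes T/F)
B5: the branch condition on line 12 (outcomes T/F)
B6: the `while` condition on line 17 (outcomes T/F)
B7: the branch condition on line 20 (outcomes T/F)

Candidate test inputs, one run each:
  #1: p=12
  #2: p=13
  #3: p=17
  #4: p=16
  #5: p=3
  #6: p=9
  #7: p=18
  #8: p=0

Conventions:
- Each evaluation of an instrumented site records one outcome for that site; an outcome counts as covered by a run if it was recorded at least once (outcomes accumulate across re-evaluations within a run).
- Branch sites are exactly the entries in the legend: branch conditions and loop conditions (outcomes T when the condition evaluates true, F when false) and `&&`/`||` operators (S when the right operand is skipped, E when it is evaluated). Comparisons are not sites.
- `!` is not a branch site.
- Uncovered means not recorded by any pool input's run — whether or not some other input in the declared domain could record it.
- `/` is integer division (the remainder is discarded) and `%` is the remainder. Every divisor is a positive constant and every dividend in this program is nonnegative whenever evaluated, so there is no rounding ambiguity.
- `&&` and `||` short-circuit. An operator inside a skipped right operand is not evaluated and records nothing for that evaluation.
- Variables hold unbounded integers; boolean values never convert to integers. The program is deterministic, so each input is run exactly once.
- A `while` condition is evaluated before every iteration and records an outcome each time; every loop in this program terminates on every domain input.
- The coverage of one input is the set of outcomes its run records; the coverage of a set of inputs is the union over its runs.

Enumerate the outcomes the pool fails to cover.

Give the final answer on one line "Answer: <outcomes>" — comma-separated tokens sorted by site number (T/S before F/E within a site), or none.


input #1 (p=12): events B1->F, B3->E, B2->F, B4->F, B6->F, B7->T; covers B1=F, B2=F, B3=E, B4=F, B6=F, B7=T
input #2 (p=13): events B1->F, B3->E, B2->F, B4->F, B6->T, B6->F, B7->T; covers B1=F, B2=F, B3=E, B4=F, B6=T, B6=F, B7=T
input #3 (p=17): events B1->F, B3->E, B2->F, B4->F, B6->T, B6->T, B6->F, B7->F; covers B1=F, B2=F, B3=E, B4=F, B6=T, B6=F, B7=F
input #4 (p=16): events B1->F, B3->E, B2->F, B4->F, B6->T, B6->T, B6->F, B7->F; covers B1=F, B2=F, B3=E, B4=F, B6=T, B6=F, B7=F
input #5 (p=3): events B1->F, B3->E, B2->T, B4->F, B6->F, B7->T; covers B1=F, B2=T, B3=E, B4=F, B6=F, B7=T
input #6 (p=9): events B1->F, B3->E, B2->F, B4->F, B6->F, B7->T; covers B1=F, B2=F, B3=E, B4=F, B6=F, B7=T
input #7 (p=18): events B1->F, B3->E, B2->F, B4->F, B6->T, B6->T, B6->F, B7->T; covers B1=F, B2=F, B3=E, B4=F, B6=T, B6=F, B7=T
input #8 (p=0): events B1->T, B4->F, B6->F, B7->T; covers B1=T, B4=F, B6=F, B7=T
union over the pool: B1=T, B1=F, B2=T, B2=F, B3=E, B4=F, B6=T, B6=F, B7=T, B7=F
uncovered (4 of 14): B3=S, B4=T, B5=T, B5=F
Answer: B3=S, B4=T, B5=T, B5=F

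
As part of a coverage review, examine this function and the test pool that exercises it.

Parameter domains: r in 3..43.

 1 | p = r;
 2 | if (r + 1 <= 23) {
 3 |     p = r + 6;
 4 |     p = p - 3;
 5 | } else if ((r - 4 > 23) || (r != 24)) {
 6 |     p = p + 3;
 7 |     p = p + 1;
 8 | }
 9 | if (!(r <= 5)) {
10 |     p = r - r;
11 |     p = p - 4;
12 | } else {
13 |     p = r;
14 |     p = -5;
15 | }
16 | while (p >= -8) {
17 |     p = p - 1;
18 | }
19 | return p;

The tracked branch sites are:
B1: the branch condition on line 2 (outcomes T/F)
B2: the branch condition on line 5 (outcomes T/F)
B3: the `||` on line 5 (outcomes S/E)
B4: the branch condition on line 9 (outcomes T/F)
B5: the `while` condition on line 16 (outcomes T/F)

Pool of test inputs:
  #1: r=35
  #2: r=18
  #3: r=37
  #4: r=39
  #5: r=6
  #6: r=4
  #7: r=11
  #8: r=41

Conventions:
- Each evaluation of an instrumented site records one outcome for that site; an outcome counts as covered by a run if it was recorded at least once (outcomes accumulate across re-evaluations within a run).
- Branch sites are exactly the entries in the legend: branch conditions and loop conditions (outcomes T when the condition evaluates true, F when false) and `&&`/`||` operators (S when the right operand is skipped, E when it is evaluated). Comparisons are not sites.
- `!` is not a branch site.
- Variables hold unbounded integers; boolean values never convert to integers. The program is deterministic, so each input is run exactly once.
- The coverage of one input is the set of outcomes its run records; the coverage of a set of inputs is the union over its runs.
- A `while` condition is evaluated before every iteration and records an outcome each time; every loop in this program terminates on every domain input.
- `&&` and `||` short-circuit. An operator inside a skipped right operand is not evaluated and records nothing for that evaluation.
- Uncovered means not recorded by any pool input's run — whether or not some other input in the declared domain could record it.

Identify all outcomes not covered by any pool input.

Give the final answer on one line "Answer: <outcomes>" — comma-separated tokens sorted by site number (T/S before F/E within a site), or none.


input #1 (r=35): events B1->F, B3->S, B2->T, B4->T, B5->T, B5->T, B5->T, B5->T, B5->T, B5->F; covers B1=F, B2=T, B3=S, B4=T, B5=T, B5=F
input #2 (r=18): events B1->T, B4->T, B5->T, B5->T, B5->T, B5->T, B5->T, B5->F; covers B1=T, B4=T, B5=T, B5=F
input #3 (r=37): events B1->F, B3->S, B2->T, B4->T, B5->T, B5->T, B5->T, B5->T, B5->T, B5->F; covers B1=F, B2=T, B3=S, B4=T, B5=T, B5=F
input #4 (r=39): events B1->F, B3->S, B2->T, B4->T, B5->T, B5->T, B5->T, B5->T, B5->T, B5->F; covers B1=F, B2=T, B3=S, B4=T, B5=T, B5=F
input #5 (r=6): events B1->T, B4->T, B5->T, B5->T, B5->T, B5->T, B5->T, B5->F; covers B1=T, B4=T, B5=T, B5=F
input #6 (r=4): events B1->T, B4->F, B5->T, B5->T, B5->T, B5->T, B5->F; covers B1=T, B4=F, B5=T, B5=F
input #7 (r=11): events B1->T, B4->T, B5->T, B5->T, B5->T, B5->T, B5->T, B5->F; covers B1=T, B4=T, B5=T, B5=F
input #8 (r=41): events B1->F, B3->S, B2->T, B4->T, B5->T, B5->T, B5->T, B5->T, B5->T, B5->F; covers B1=F, B2=T, B3=S, B4=T, B5=T, B5=F
union over the pool: B1=T, B1=F, B2=T, B3=S, B4=T, B4=F, B5=T, B5=F
uncovered (2 of 10): B2=F, B3=E
Answer: B2=F, B3=E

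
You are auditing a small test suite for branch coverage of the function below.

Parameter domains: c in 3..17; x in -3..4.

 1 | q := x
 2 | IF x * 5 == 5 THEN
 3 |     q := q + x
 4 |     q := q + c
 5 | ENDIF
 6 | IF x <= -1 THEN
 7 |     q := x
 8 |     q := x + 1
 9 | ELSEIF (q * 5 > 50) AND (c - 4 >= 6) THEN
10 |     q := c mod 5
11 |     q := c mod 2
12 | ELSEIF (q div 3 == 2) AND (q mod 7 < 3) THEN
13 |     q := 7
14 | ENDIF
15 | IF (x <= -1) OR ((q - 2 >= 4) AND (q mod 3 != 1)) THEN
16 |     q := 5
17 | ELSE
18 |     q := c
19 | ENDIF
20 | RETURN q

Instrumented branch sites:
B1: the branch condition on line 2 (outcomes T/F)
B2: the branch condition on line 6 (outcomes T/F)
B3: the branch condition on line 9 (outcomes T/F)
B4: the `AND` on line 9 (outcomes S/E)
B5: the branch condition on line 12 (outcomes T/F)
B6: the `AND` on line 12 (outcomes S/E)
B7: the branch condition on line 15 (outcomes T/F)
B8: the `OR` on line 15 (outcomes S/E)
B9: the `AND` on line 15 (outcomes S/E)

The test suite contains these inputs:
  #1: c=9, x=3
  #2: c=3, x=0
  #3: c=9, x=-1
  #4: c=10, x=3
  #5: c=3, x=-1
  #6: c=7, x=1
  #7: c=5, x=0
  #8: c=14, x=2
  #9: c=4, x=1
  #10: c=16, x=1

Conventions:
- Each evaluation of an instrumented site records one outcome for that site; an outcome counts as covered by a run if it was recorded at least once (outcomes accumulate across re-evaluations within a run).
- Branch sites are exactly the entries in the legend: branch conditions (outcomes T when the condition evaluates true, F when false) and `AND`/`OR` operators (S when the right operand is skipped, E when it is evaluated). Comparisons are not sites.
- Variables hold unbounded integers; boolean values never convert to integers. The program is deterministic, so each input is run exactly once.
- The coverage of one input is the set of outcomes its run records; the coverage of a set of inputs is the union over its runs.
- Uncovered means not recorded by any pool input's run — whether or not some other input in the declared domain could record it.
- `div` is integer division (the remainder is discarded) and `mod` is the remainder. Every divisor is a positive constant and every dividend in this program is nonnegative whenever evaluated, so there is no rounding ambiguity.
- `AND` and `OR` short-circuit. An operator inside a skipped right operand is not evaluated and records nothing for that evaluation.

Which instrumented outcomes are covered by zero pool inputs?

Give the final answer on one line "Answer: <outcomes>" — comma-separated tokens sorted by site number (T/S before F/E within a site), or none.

run #1 (c=9, x=3) runs B1->F, B2->F, B4->S, B3->F, B6->S, B5->F, B8->E, B9->S, B7->F; records B1=F, B2=F, B3=F, B4=S, B5=F, B6=S, B7=F, B8=E, B9=S
run #2 (c=3, x=0) runs B1->F, B2->F, B4->S, B3->F, B6->S, B5->F, B8->E, B9->S, B7->F; records B1=F, B2=F, B3=F, B4=S, B5=F, B6=S, B7=F, B8=E, B9=S
run #3 (c=9, x=-1) runs B1->F, B2->T, B8->S, B7->T; records B1=F, B2=T, B7=T, B8=S
run #4 (c=10, x=3) runs B1->F, B2->F, B4->S, B3->F, B6->S, B5->F, B8->E, B9->S, B7->F; records B1=F, B2=F, B3=F, B4=S, B5=F, B6=S, B7=F, B8=E, B9=S
run #5 (c=3, x=-1) runs B1->F, B2->T, B8->S, B7->T; records B1=F, B2=T, B7=T, B8=S
run #6 (c=7, x=1) runs B1->T, B2->F, B4->S, B3->F, B6->S, B5->F, B8->E, B9->E, B7->T; records B1=T, B2=F, B3=F, B4=S, B5=F, B6=S, B7=T, B8=E, B9=E
run #7 (c=5, x=0) runs B1->F, B2->F, B4->S, B3->F, B6->S, B5->F, B8->E, B9->S, B7->F; records B1=F, B2=F, B3=F, B4=S, B5=F, B6=S, B7=F, B8=E, B9=S
run #8 (c=14, x=2) runs B1->F, B2->F, B4->S, B3->F, B6->S, B5->F, B8->E, B9->S, B7->F; records B1=F, B2=F, B3=F, B4=S, B5=F, B6=S, B7=F, B8=E, B9=S
run #9 (c=4, x=1) runs B1->T, B2->F, B4->S, B3->F, B6->E, B5->F, B8->E, B9->E, B7->T; records B1=T, B2=F, B3=F, B4=S, B5=F, B6=E, B7=T, B8=E, B9=E
run #10 (c=16, x=1) runs B1->T, B2->F, B4->E, B3->T, B8->E, B9->S, B7->F; records B1=T, B2=F, B3=T, B4=E, B7=F, B8=E, B9=S
union over the pool: B1=T, B1=F, B2=T, B2=F, B3=T, B3=F, B4=S, B4=E, B5=F, B6=S, B6=E, B7=T, B7=F, B8=S, B8=E, B9=S, B9=E
uncovered (1 of 18): B5=T

Answer: B5=T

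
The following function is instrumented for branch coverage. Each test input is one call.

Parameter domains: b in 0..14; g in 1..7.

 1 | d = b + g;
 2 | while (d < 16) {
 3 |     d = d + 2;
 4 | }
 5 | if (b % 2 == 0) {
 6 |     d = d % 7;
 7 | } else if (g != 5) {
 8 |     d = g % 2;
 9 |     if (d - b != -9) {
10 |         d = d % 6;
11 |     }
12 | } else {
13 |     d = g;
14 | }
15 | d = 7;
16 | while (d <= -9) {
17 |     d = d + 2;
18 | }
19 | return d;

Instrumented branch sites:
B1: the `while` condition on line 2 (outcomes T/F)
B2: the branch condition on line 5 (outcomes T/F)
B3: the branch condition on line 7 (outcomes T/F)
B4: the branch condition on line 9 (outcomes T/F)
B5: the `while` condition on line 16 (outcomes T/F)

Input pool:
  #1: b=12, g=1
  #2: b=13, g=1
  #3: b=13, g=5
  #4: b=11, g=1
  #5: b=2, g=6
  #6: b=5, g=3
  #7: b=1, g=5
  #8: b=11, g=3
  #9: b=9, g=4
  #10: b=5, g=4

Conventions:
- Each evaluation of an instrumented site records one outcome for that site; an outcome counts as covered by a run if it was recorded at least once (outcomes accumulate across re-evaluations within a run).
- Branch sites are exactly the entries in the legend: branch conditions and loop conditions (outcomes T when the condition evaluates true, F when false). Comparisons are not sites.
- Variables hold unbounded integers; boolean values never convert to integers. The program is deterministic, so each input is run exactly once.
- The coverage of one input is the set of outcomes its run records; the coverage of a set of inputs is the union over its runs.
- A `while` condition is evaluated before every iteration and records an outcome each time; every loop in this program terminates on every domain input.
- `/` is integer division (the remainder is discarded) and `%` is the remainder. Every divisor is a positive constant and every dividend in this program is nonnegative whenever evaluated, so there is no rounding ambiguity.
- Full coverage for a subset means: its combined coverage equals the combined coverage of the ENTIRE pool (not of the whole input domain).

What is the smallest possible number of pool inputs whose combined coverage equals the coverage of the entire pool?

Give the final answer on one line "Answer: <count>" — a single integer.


test 1 (b=12, g=1) fires B1->T, B1->T, B1->F, B2->T, B5->F; hits B1=T, B1=F, B2=T, B5=F
test 2 (b=13, g=1) fires B1->T, B1->F, B2->F, B3->T, B4->T, B5->F; hits B1=T, B1=F, B2=F, B3=T, B4=T, B5=F
test 3 (b=13, g=5) fires B1->F, B2->F, B3->F, B5->F; hits B1=F, B2=F, B3=F, B5=F
test 4 (b=11, g=1) fires B1->T, B1->T, B1->F, B2->F, B3->T, B4->T, B5->F; hits B1=T, B1=F, B2=F, B3=T, B4=T, B5=F
test 5 (b=2, g=6) fires B1->T, B1->T, B1->T, B1->T, B1->F, B2->T, B5->F; hits B1=T, B1=F, B2=T, B5=F
test 6 (b=5, g=3) fires B1->T, B1->T, B1->T, B1->T, B1->F, B2->F, B3->T, B4->T, B5->F; hits B1=T, B1=F, B2=F, B3=T, B4=T, B5=F
test 7 (b=1, g=5) fires B1->T, B1->T, B1->T, B1->T, B1->T, B1->F, B2->F, B3->F, B5->F; hits B1=T, B1=F, B2=F, B3=F, B5=F
test 8 (b=11, g=3) fires B1->T, B1->F, B2->F, B3->T, B4->T, B5->F; hits B1=T, B1=F, B2=F, B3=T, B4=T, B5=F
test 9 (b=9, g=4) fires B1->T, B1->T, B1->F, B2->F, B3->T, B4->F, B5->F; hits B1=T, B1=F, B2=F, B3=T, B4=F, B5=F
test 10 (b=5, g=4) fires B1->T, B1->T, B1->T, B1->T, B1->F, B2->F, B3->T, B4->T, B5->F; hits B1=T, B1=F, B2=F, B3=T, B4=T, B5=F
pool-wide coverage (9 outcomes): B1=T, B1=F, B2=T, B2=F, B3=T, B3=F, B4=T, B4=F, B5=F
no size-1 subset reaches all 9 outcomes (best union: 6/9)
no size-2 subset reaches all 9 outcomes (best union: 7/9)
no size-3 subset reaches all 9 outcomes (best union: 8/9)
inputs {1, 2, 3, 9} (size 4) cover everything; no size-4 subset with a lexicographically smaller index list covers all 9
Answer: 4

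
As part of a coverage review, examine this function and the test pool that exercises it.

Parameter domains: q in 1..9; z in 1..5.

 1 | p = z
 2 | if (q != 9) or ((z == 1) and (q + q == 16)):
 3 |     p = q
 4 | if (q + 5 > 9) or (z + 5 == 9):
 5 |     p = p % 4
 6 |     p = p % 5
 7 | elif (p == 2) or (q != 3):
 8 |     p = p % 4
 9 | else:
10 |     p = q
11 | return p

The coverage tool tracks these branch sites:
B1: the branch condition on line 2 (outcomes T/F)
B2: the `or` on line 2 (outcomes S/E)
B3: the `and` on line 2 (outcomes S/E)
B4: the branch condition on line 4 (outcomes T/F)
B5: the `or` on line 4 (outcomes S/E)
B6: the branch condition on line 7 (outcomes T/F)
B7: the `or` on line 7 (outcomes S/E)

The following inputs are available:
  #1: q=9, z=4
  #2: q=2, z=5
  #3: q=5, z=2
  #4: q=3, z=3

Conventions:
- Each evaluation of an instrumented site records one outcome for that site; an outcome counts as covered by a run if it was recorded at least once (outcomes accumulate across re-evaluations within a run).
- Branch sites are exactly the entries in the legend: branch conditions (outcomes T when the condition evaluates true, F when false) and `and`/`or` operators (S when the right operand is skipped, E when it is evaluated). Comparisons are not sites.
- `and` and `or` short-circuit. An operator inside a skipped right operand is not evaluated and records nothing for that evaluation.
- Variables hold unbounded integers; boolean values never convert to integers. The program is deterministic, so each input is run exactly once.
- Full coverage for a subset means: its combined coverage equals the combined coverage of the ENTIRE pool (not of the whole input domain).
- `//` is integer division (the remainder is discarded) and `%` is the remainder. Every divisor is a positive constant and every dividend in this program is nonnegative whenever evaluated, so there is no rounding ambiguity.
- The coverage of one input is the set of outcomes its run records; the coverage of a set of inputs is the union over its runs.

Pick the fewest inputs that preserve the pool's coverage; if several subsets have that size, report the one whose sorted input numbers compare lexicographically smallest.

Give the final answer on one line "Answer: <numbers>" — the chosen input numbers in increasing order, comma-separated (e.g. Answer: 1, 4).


#1 (q=9, z=4) -> B2->E, B3->S, B1->F, B5->S, B4->T; covered: B1=F, B2=E, B3=S, B4=T, B5=S
#2 (q=2, z=5) -> B2->S, B1->T, B5->E, B4->F, B7->S, B6->T; covered: B1=T, B2=S, B4=F, B5=E, B6=T, B7=S
#3 (q=5, z=2) -> B2->S, B1->T, B5->S, B4->T; covered: B1=T, B2=S, B4=T, B5=S
#4 (q=3, z=3) -> B2->S, B1->T, B5->E, B4->F, B7->E, B6->F; covered: B1=T, B2=S, B4=F, B5=E, B6=F, B7=E
the full pool covers 13 outcomes: B1=T, B1=F, B2=S, B2=E, B3=S, B4=T, B4=F, B5=S, B5=E, B6=T, B6=F, B7=S, B7=E
every size-1 subset falls short of the 13 outcomes (best: 6/13)
every size-2 subset falls short of the 13 outcomes (best: 11/13)
at size 3, {1, 2, 4} reaches all 13 outcomes; every lexicographically earlier size-3 subset fails
Answer: 1, 2, 4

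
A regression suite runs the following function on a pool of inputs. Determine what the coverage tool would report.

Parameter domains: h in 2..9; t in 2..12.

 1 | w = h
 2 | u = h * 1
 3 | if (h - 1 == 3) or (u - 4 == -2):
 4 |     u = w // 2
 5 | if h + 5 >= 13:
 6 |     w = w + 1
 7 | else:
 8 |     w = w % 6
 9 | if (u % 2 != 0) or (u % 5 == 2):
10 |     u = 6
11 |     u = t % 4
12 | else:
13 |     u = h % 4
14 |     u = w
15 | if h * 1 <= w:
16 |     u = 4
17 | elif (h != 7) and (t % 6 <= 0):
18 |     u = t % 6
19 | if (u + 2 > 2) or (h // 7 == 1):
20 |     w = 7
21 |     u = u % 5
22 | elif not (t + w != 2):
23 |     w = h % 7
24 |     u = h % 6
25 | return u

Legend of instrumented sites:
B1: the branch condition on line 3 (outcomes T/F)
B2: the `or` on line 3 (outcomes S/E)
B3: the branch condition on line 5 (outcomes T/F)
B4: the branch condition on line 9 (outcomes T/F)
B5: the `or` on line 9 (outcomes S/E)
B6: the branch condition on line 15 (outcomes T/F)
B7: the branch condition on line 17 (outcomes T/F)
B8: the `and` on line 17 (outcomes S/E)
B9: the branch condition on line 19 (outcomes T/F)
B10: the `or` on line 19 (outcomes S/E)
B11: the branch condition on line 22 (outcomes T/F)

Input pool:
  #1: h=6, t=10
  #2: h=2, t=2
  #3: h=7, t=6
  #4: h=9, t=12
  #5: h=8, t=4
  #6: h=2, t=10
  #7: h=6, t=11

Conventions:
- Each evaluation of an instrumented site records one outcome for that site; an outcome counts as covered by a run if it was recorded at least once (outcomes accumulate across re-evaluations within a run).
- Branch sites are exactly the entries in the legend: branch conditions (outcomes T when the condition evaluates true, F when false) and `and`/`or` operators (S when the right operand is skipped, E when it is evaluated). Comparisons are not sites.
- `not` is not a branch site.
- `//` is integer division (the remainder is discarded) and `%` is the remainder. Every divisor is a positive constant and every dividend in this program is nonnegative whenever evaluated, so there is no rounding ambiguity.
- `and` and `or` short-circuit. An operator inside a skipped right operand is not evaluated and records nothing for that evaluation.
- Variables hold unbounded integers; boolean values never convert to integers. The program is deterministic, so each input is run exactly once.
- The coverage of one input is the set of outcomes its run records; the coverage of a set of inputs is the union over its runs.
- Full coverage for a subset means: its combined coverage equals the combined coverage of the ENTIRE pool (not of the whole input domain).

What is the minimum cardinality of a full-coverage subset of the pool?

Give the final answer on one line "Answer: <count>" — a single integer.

input #1, h=6, t=10: outcomes B1=F, B2=E, B3=F, B4=F, B5=E, B6=F, B7=F, B8=E, B9=F, B10=E, B11=F
input #2, h=2, t=2: outcomes B1=T, B2=E, B3=F, B4=T, B5=S, B6=T, B9=T, B10=S
input #3, h=7, t=6: outcomes B1=F, B2=E, B3=F, B4=T, B5=S, B6=F, B7=F, B8=S, B9=T, B10=S
input #4, h=9, t=12: outcomes B1=F, B2=E, B3=T, B4=T, B5=S, B6=T, B9=T, B10=S
input #5, h=8, t=4: outcomes B1=F, B2=E, B3=T, B4=F, B5=E, B6=T, B9=T, B10=S
input #6, h=2, t=10: outcomes B1=T, B2=E, B3=F, B4=T, B5=S, B6=T, B9=T, B10=S
input #7, h=6, t=11: outcomes B1=F, B2=E, B3=F, B4=F, B5=E, B6=F, B7=F, B8=E, B9=F, B10=E, B11=F
pool-wide coverage (19 outcomes): B1=T, B1=F, B2=E, B3=T, B3=F, B4=T, B4=F, B5=S, B5=E, B6=T, B6=F, B7=F, B8=S, B8=E, B9=T, B9=F, B10=S, B10=E, B11=F
size 1 is not enough: best union over all size-1 subsets is 11/19
size 2 is not enough: best union over all size-2 subsets is 17/19
size 3 is not enough: best union over all size-3 subsets is 18/19
the canonical winner is {1, 2, 3, 4}: size 4, full 19-outcome coverage, earliest index list among size-4 covers

Answer: 4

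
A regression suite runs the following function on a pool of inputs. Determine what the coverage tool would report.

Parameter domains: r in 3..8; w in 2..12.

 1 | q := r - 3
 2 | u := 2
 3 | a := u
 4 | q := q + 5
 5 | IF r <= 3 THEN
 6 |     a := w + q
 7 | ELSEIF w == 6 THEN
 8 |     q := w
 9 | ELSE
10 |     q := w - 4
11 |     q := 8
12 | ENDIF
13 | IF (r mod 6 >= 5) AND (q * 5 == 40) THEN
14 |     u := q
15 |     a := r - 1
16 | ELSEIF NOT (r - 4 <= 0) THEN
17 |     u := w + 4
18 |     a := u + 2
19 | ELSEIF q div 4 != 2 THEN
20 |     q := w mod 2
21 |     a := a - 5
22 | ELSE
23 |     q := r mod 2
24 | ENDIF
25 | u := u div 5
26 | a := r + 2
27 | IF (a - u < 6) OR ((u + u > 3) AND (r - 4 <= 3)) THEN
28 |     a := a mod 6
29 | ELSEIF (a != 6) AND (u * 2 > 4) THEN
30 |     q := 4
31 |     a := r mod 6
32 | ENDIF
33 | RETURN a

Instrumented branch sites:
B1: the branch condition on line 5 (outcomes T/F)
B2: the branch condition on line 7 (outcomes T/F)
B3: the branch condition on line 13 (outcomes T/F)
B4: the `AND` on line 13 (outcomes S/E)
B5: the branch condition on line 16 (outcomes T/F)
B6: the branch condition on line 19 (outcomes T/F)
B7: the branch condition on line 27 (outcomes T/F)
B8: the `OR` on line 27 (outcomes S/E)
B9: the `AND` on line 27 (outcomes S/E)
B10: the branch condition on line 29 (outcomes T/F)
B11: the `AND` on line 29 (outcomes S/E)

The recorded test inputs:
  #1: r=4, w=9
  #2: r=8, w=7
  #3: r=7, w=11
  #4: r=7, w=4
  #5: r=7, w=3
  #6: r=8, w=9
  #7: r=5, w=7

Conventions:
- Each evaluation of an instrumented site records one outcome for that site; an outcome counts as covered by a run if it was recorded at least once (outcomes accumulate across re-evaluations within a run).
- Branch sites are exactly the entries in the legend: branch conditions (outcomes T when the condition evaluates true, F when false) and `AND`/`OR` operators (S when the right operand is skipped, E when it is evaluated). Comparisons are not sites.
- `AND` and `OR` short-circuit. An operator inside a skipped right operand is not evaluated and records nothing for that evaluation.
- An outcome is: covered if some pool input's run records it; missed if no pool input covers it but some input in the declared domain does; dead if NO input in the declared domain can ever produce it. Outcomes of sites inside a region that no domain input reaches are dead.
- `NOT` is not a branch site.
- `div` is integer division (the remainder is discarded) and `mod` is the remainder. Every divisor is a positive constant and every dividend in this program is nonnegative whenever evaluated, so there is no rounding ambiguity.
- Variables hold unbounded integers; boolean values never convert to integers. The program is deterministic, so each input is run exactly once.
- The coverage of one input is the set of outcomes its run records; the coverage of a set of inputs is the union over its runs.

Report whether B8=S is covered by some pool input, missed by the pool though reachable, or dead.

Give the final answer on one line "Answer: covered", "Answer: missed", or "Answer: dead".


no pool input records B8=S
but domain input (r=3, w=2) does record it -> reachable, so missed
Answer: missed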